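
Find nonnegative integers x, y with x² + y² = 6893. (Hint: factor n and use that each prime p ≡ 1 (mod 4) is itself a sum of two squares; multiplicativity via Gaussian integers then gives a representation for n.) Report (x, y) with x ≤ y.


Step 1: Factor n = 6893 = 61 · 113.
Step 2: Check the mod-4 condition on each prime factor: 61 ≡ 1 (mod 4), exponent 1; 113 ≡ 1 (mod 4), exponent 1.
All primes ≡ 3 (mod 4) appear to even exponent (or don't appear), so by the two-squares theorem n IS expressible as a sum of two squares.
Step 3: Build a representation. Here n = 61 · 113 is a product of primes ≡ 1 (mod 4). Each prime p ≡ 1 (mod 4) is itself a sum of two squares; find a² by testing p − a² for a perfect square:
  61: 61 − 1² = 60, 61 − 2² = 57, 61 − 3² = 52, 61 − 4² = 45, 61 − 5² = 36 = 6² ⇒ 61 = 5² + 6².
  113: 113 − 1² = 112, 113 − 2² = 109, 113 − 3² = 104, 113 − 4² = 97, 113 − 5² = 88, 113 − 6² = 77, 113 − 7² = 64 = 8² ⇒ 113 = 7² + 8².
  Combine using the Brahmagupta–Fibonacci identity (a² + b²)(c² + d²) = (ac − bd)² + (ad + bc)² = (ac + bd)² + (ad − bc)²:
  61 · 113 = 6893: from (5² + 6²)(7² + 8²), take (5·7 − 6·8, 5·8 + 6·7) = (35 − 48, 40 + 42) = (-13, 82); dropping signs (only squares matter) gives (13, 82); check 13² + 82² = 169 + 6724 = 6893 ✓.
Step 4: Order so x ≤ y and verify: 13² + 82² = 169 + 6724 = 6893 = n. ✓

n = 6893 = 13² + 82² (one valid representation with x ≤ y).


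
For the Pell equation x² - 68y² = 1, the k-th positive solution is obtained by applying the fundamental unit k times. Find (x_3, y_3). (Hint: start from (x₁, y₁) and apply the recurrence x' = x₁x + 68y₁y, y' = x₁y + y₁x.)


Step 1: Find the fundamental solution (x₁, y₁) of x² - 68y² = 1.
  Expand √68 as a continued fraction. a₀ = ⌊√68⌋ = 8; iterate m_{k+1} = d_k·a_k − m_k, d_{k+1} = (68 − m_{k+1}²)/d_k, a_{k+1} = ⌊(a₀ + m_{k+1})/d_{k+1}⌋ (starting m₀ = 0, d₀ = 1), with convergents p_k = a_k·p_{k-1} + p_{k-2}, q_k = a_k·q_{k-1} + q_{k-2} (p₋₁ = 1, q₋₁ = 0):
  k = 0: a₀ = 8; p₀/q₀ = 8/1; p₀² − 68·q₀² = 64 − 68 = -4.
  k = 1: m = 8, d = 4, a = ⌊(8 + 8)/4⌋ = 4; p/q = (4·8 + 1)/(4·1 + 0) = 33/4; p² − 68·q² = 1089 − 1088 = 1.
  The first convergent with p² − 68·q² = 1 gives the fundamental solution (x₁, y₁) = (33, 4).
Step 2: Apply the recurrence (x_{n+1}, y_{n+1}) = (x₁x_n + 68y₁y_n, x₁y_n + y₁x_n) repeatedly.
  From (x_1, y_1) = (33, 4): x_2 = 33·33 + 68·4·4 = 2177; y_2 = 33·4 + 4·33 = 264.
  From (x_2, y_2) = (2177, 264): x_3 = 33·2177 + 68·4·264 = 143649; y_3 = 33·264 + 4·2177 = 17420.
Step 3: Verify x_3² - 68·y_3² = 20635035201 - 20635035200 = 1 (should be 1). ✓

(x_1, y_1) = (33, 4); (x_3, y_3) = (143649, 17420).


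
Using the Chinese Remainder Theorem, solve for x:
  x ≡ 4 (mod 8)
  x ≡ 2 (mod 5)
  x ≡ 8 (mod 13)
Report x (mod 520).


Moduli 8, 5, 13 are pairwise coprime; by CRT there is a unique solution modulo M = 8 · 5 · 13 = 520.
Solve pairwise, accumulating the modulus:
  Start with x ≡ 4 (mod 8).
  Combine with x ≡ 2 (mod 5): since gcd(8, 5) = 1, we get a unique residue mod 40.
    Write x = 4 + 8·t and substitute into x ≡ 2 (mod 5): 8·t ≡ 2 − 4 = -2 (mod 5).
    Reduce coefficients mod 5: 3·t ≡ 3 (mod 5).
    The inverse of 3 mod 5 is 2 (since 3·2 = 6 = 1·5 + 1), so t ≡ 2·3 = 6 ≡ 1 (mod 5).
    Then x = 4 + 8·1 = 12, valid modulo lcm(8, 5) = 40: x ≡ 12 (mod 40).
  Combine with x ≡ 8 (mod 13): since gcd(40, 13) = 1, we get a unique residue mod 520.
    Write x = 12 + 40·t and substitute into x ≡ 8 (mod 13): 40·t ≡ 8 − 12 = -4 (mod 13).
    Reduce coefficients mod 13: 1·t ≡ 9 (mod 13).
    So t ≡ 9 (mod 13).
    Then x = 12 + 40·9 = 372, valid modulo lcm(40, 13) = 520: x ≡ 372 (mod 520).
Verify: 372 mod 8 = 4 ✓, 372 mod 5 = 2 ✓, 372 mod 13 = 8 ✓.

x ≡ 372 (mod 520).


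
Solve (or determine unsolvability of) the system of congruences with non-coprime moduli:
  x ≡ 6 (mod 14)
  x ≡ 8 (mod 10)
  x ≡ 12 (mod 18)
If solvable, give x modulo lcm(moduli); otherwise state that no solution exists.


Moduli 14, 10, 18 are not pairwise coprime, so CRT works modulo lcm(m_i) when all pairwise compatibility conditions hold.
Pairwise compatibility: gcd(m_i, m_j) must divide a_i - a_j for every pair.
Merge one congruence at a time:
  Start: x ≡ 6 (mod 14).
  Combine with x ≡ 8 (mod 10): gcd(14, 10) = 2; 8 - 6 = 2, which IS divisible by 2, so compatible.
    Write x = 6 + 14·t and substitute into x ≡ 8 (mod 10): 14·t ≡ 8 − 6 = 2 (mod 10).
    Divide the congruence (and modulus) by g = 2: 7·t ≡ 1 (mod 5).
    Reduce coefficients mod 5: 2·t ≡ 1 (mod 5).
    The inverse of 2 mod 5 is 3 (since 2·3 = 6 = 1·5 + 1), so t ≡ 3·1 = 3 ≡ 3 (mod 5).
    Then x = 6 + 14·3 = 48, valid modulo lcm(14, 10) = 70: x ≡ 48 (mod 70).
  Combine with x ≡ 12 (mod 18): gcd(70, 18) = 2; 12 - 48 = -36, which IS divisible by 2, so compatible.
    Write x = 48 + 70·t and substitute into x ≡ 12 (mod 18): 70·t ≡ 12 − 48 = -36 (mod 18).
    Divide the congruence (and modulus) by g = 2: 35·t ≡ -18 (mod 9).
    Reduce coefficients mod 9: 8·t ≡ 0 (mod 9).
    The inverse of 8 mod 9 is 8 (since 8·8 = 64 = 7·9 + 1), so t ≡ 8·0 = 0 ≡ 0 (mod 9).
    Then x = 48 + 70·0 = 48, valid modulo lcm(70, 18) = 630: x ≡ 48 (mod 630).
Verify: 48 mod 14 = 6, 48 mod 10 = 8, 48 mod 18 = 12.

x ≡ 48 (mod 630).


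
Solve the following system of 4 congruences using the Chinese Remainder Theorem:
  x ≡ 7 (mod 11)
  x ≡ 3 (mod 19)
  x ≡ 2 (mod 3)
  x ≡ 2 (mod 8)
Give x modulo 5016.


Product of moduli M = 11 · 19 · 3 · 8 = 5016.
Merge one congruence at a time:
  Start: x ≡ 7 (mod 11).
  Combine with x ≡ 3 (mod 19); new modulus lcm = 209.
    Write x = 7 + 11·t and substitute into x ≡ 3 (mod 19): 11·t ≡ 3 − 7 = -4 (mod 19).
    Reduce coefficients mod 19: 11·t ≡ 15 (mod 19).
    The inverse of 11 mod 19 is 7 (since 11·7 = 77 = 4·19 + 1), so t ≡ 7·15 = 105 ≡ 10 (mod 19).
    Then x = 7 + 11·10 = 117, valid modulo lcm(11, 19) = 209: x ≡ 117 (mod 209).
  Combine with x ≡ 2 (mod 3); new modulus lcm = 627.
    Write x = 117 + 209·t and substitute into x ≡ 2 (mod 3): 209·t ≡ 2 − 117 = -115 (mod 3).
    Reduce coefficients mod 3: 2·t ≡ 2 (mod 3).
    The inverse of 2 mod 3 is 2 (since 2·2 = 4 = 1·3 + 1), so t ≡ 2·2 = 4 ≡ 1 (mod 3).
    Then x = 117 + 209·1 = 326, valid modulo lcm(209, 3) = 627: x ≡ 326 (mod 627).
  Combine with x ≡ 2 (mod 8); new modulus lcm = 5016.
    Write x = 326 + 627·t and substitute into x ≡ 2 (mod 8): 627·t ≡ 2 − 326 = -324 (mod 8).
    Reduce coefficients mod 8: 3·t ≡ 4 (mod 8).
    The inverse of 3 mod 8 is 3 (since 3·3 = 9 = 1·8 + 1), so t ≡ 3·4 = 12 ≡ 4 (mod 8).
    Then x = 326 + 627·4 = 2834, valid modulo lcm(627, 8) = 5016: x ≡ 2834 (mod 5016).
Verify against each original: 2834 mod 11 = 7, 2834 mod 19 = 3, 2834 mod 3 = 2, 2834 mod 8 = 2.

x ≡ 2834 (mod 5016).


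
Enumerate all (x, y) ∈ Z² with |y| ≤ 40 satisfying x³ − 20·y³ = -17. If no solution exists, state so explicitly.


The equation is x³ - 20y³ = -17. For fixed y, x³ = 20·y³ − 17, so a solution requires the RHS to be a perfect cube.
Strategy: iterate y from -40 to 40, compute RHS = 20·y³ − 17, and check whether it is a (positive or negative) perfect cube.
Check small values of y:
  y = 0: RHS = -17 is not a perfect cube.
  y = 1: RHS = 3 is not a perfect cube.
  y = -1: RHS = -37 is not a perfect cube.
  y = 2: RHS = 143 is not a perfect cube.
  y = -2: RHS = -177 is not a perfect cube.
  y = 3: RHS = 523 is not a perfect cube.
  y = -3: RHS = -557 is not a perfect cube.
Continuing the search up to |y| = 40 finds no solutions either.
No (x, y) in the scanned range satisfies the equation.

No integer solutions with |y| ≤ 40.


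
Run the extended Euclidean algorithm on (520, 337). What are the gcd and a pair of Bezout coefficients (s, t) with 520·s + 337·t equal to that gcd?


Euclidean algorithm on (520, 337) — divide until remainder is 0:
  520 = 1 · 337 + 183
  337 = 1 · 183 + 154
  183 = 1 · 154 + 29
  154 = 5 · 29 + 9
  29 = 3 · 9 + 2
  9 = 4 · 2 + 1
  2 = 2 · 1 + 0
gcd(520, 337) = 1.
Track Bezout coefficients alongside the remainders: start with r₀ = 520 = a·1 + b·0 (s = 1, t = 0) and r₁ = 337 = a·0 + b·1 (s = 0, t = 1); each new remainder r_{k+1} = r_{k-1} − q_k·r_k inherits s_{k+1} = s_{k-1} − q_k·s_k, t_{k+1} = t_{k-1} − q_k·t_k, so r_k = a·s_k + b·t_k at every step:
  q = 1: r = 183, s = 1 − 1·0 = 1, t = 0 − 1·1 = -1  (check: 520·1 + 337·(-1) = 183)
  q = 1: r = 154, s = 0 − 1·1 = -1, t = 1 − 1·(-1) = 2  (check: 520·(-1) + 337·2 = 154)
  q = 1: r = 29, s = 1 − 1·(-1) = 2, t = -1 − 1·2 = -3  (check: 520·2 + 337·(-3) = 29)
  q = 5: r = 9, s = -1 − 5·2 = -11, t = 2 − 5·(-3) = 17  (check: 520·(-11) + 337·17 = 9)
  q = 3: r = 2, s = 2 − 3·(-11) = 35, t = -3 − 3·17 = -54  (check: 520·35 + 337·(-54) = 2)
  q = 4: r = 1, s = -11 − 4·35 = -151, t = 17 − 4·(-54) = 233  (check: 520·(-151) + 337·233 = 1)
The row with r = 1 (the gcd) gives the Bezout coefficients s = -151, t = 233.
Result: 520 · (-151) + 337 · (233) = 1.

gcd(520, 337) = 1; s = -151, t = 233 (check: 520·(-151) + 337·233 = 1).


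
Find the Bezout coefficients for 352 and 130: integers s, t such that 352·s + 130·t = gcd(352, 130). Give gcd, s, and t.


Euclidean algorithm on (352, 130) — divide until remainder is 0:
  352 = 2 · 130 + 92
  130 = 1 · 92 + 38
  92 = 2 · 38 + 16
  38 = 2 · 16 + 6
  16 = 2 · 6 + 4
  6 = 1 · 4 + 2
  4 = 2 · 2 + 0
gcd(352, 130) = 2.
Track Bezout coefficients alongside the remainders: start with r₀ = 352 = a·1 + b·0 (s = 1, t = 0) and r₁ = 130 = a·0 + b·1 (s = 0, t = 1); each new remainder r_{k+1} = r_{k-1} − q_k·r_k inherits s_{k+1} = s_{k-1} − q_k·s_k, t_{k+1} = t_{k-1} − q_k·t_k, so r_k = a·s_k + b·t_k at every step:
  q = 2: r = 92, s = 1 − 2·0 = 1, t = 0 − 2·1 = -2  (check: 352·1 + 130·(-2) = 92)
  q = 1: r = 38, s = 0 − 1·1 = -1, t = 1 − 1·(-2) = 3  (check: 352·(-1) + 130·3 = 38)
  q = 2: r = 16, s = 1 − 2·(-1) = 3, t = -2 − 2·3 = -8  (check: 352·3 + 130·(-8) = 16)
  q = 2: r = 6, s = -1 − 2·3 = -7, t = 3 − 2·(-8) = 19  (check: 352·(-7) + 130·19 = 6)
  q = 2: r = 4, s = 3 − 2·(-7) = 17, t = -8 − 2·19 = -46  (check: 352·17 + 130·(-46) = 4)
  q = 1: r = 2, s = -7 − 1·17 = -24, t = 19 − 1·(-46) = 65  (check: 352·(-24) + 130·65 = 2)
The row with r = 2 (the gcd) gives the Bezout coefficients s = -24, t = 65.
Result: 352 · (-24) + 130 · (65) = 2.

gcd(352, 130) = 2; s = -24, t = 65 (check: 352·(-24) + 130·65 = 2).


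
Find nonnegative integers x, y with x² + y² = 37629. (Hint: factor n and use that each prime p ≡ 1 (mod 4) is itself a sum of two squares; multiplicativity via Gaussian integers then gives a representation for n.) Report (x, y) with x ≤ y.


Step 1: Factor n = 37629 = 3^2 · 37 · 113.
Step 2: Check the mod-4 condition on each prime factor: 3 ≡ 3 (mod 4), exponent 2 (must be even); 37 ≡ 1 (mod 4), exponent 1; 113 ≡ 1 (mod 4), exponent 1.
All primes ≡ 3 (mod 4) appear to even exponent (or don't appear), so by the two-squares theorem n IS expressible as a sum of two squares.
Step 3: Build a representation. Group n = k² · m with k = 3 and m = 37 · 113 = 4181 (a product of primes ≡ 1 (mod 4)); a representation of m scales to one of n via (k·x)² + (k·y)² = k²(x² + y²). Each prime p ≡ 1 (mod 4) is itself a sum of two squares; find a² by testing p − a² for a perfect square:
  37: 37 − 1² = 36 = 6² ⇒ 37 = 1² + 6².
  113: 113 − 1² = 112, 113 − 2² = 109, 113 − 3² = 104, 113 − 4² = 97, 113 − 5² = 88, 113 − 6² = 77, 113 − 7² = 64 = 8² ⇒ 113 = 7² + 8².
  Combine using the Brahmagupta–Fibonacci identity (a² + b²)(c² + d²) = (ac − bd)² + (ad + bc)² = (ac + bd)² + (ad − bc)²:
  37 · 113 = 4181: from (1² + 6²)(7² + 8²), take (1·7 − 6·8, 1·8 + 6·7) = (7 − 48, 8 + 42) = (-41, 50); dropping signs (only squares matter) gives (41, 50); check 41² + 50² = 1681 + 2500 = 4181 ✓.
  Scale by k = 3: (3·41, 3·50) = (123, 150).
Step 4: Order so x ≤ y and verify: 123² + 150² = 15129 + 22500 = 37629 = n. ✓

n = 37629 = 123² + 150² (one valid representation with x ≤ y).


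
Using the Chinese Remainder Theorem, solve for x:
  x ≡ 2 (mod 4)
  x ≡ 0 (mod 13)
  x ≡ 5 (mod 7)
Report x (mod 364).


Moduli 4, 13, 7 are pairwise coprime; by CRT there is a unique solution modulo M = 4 · 13 · 7 = 364.
Solve pairwise, accumulating the modulus:
  Start with x ≡ 2 (mod 4).
  Combine with x ≡ 0 (mod 13): since gcd(4, 13) = 1, we get a unique residue mod 52.
    Write x = 2 + 4·t and substitute into x ≡ 0 (mod 13): 4·t ≡ 0 − 2 = -2 (mod 13).
    Reduce coefficients mod 13: 4·t ≡ 11 (mod 13).
    The inverse of 4 mod 13 is 10 (since 4·10 = 40 = 3·13 + 1), so t ≡ 10·11 = 110 ≡ 6 (mod 13).
    Then x = 2 + 4·6 = 26, valid modulo lcm(4, 13) = 52: x ≡ 26 (mod 52).
  Combine with x ≡ 5 (mod 7): since gcd(52, 7) = 1, we get a unique residue mod 364.
    Write x = 26 + 52·t and substitute into x ≡ 5 (mod 7): 52·t ≡ 5 − 26 = -21 (mod 7).
    Reduce coefficients mod 7: 3·t ≡ 0 (mod 7).
    The inverse of 3 mod 7 is 5 (since 3·5 = 15 = 2·7 + 1), so t ≡ 5·0 = 0 ≡ 0 (mod 7).
    Then x = 26 + 52·0 = 26, valid modulo lcm(52, 7) = 364: x ≡ 26 (mod 364).
Verify: 26 mod 4 = 2 ✓, 26 mod 13 = 0 ✓, 26 mod 7 = 5 ✓.

x ≡ 26 (mod 364).


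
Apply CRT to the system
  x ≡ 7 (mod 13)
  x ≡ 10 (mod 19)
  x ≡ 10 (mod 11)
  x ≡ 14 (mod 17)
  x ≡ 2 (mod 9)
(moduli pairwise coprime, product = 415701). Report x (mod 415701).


Product of moduli M = 13 · 19 · 11 · 17 · 9 = 415701.
Merge one congruence at a time:
  Start: x ≡ 7 (mod 13).
  Combine with x ≡ 10 (mod 19); new modulus lcm = 247.
    Write x = 7 + 13·t and substitute into x ≡ 10 (mod 19): 13·t ≡ 10 − 7 = 3 (mod 19).
    The inverse of 13 mod 19 is 3 (since 13·3 = 39 = 2·19 + 1), so t ≡ 3·3 = 9 ≡ 9 (mod 19).
    Then x = 7 + 13·9 = 124, valid modulo lcm(13, 19) = 247: x ≡ 124 (mod 247).
  Combine with x ≡ 10 (mod 11); new modulus lcm = 2717.
    Write x = 124 + 247·t and substitute into x ≡ 10 (mod 11): 247·t ≡ 10 − 124 = -114 (mod 11).
    Reduce coefficients mod 11: 5·t ≡ 7 (mod 11).
    The inverse of 5 mod 11 is 9 (since 5·9 = 45 = 4·11 + 1), so t ≡ 9·7 = 63 ≡ 8 (mod 11).
    Then x = 124 + 247·8 = 2100, valid modulo lcm(247, 11) = 2717: x ≡ 2100 (mod 2717).
  Combine with x ≡ 14 (mod 17); new modulus lcm = 46189.
    Write x = 2100 + 2717·t and substitute into x ≡ 14 (mod 17): 2717·t ≡ 14 − 2100 = -2086 (mod 17).
    Reduce coefficients mod 17: 14·t ≡ 5 (mod 17).
    The inverse of 14 mod 17 is 11 (since 14·11 = 154 = 9·17 + 1), so t ≡ 11·5 = 55 ≡ 4 (mod 17).
    Then x = 2100 + 2717·4 = 12968, valid modulo lcm(2717, 17) = 46189: x ≡ 12968 (mod 46189).
  Combine with x ≡ 2 (mod 9); new modulus lcm = 415701.
    Write x = 12968 + 46189·t and substitute into x ≡ 2 (mod 9): 46189·t ≡ 2 − 12968 = -12966 (mod 9).
    Reduce coefficients mod 9: 1·t ≡ 3 (mod 9).
    So t ≡ 3 (mod 9).
    Then x = 12968 + 46189·3 = 151535, valid modulo lcm(46189, 9) = 415701: x ≡ 151535 (mod 415701).
Verify against each original: 151535 mod 13 = 7, 151535 mod 19 = 10, 151535 mod 11 = 10, 151535 mod 17 = 14, 151535 mod 9 = 2.

x ≡ 151535 (mod 415701).


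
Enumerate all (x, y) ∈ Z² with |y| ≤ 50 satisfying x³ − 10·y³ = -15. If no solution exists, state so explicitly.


The equation is x³ - 10y³ = -15. For fixed y, x³ = 10·y³ − 15, so a solution requires the RHS to be a perfect cube.
Strategy: iterate y from -50 to 50, compute RHS = 10·y³ − 15, and check whether it is a (positive or negative) perfect cube.
Check small values of y:
  y = 0: RHS = -15 is not a perfect cube.
  y = 1: RHS = -5 is not a perfect cube.
  y = -1: RHS = -25 is not a perfect cube.
  y = 2: RHS = 65 is not a perfect cube.
  y = -2: RHS = -95 is not a perfect cube.
  y = 3: RHS = 255 is not a perfect cube.
  y = -3: RHS = -285 is not a perfect cube.
Continuing the search up to |y| = 50 finds no solutions either.
No (x, y) in the scanned range satisfies the equation.

No integer solutions with |y| ≤ 50.


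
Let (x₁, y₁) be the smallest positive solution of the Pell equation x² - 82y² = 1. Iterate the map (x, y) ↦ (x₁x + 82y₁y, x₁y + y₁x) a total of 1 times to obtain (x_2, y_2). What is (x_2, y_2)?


Step 1: Find the fundamental solution (x₁, y₁) of x² - 82y² = 1.
  Expand √82 as a continued fraction. a₀ = ⌊√82⌋ = 9; iterate m_{k+1} = d_k·a_k − m_k, d_{k+1} = (82 − m_{k+1}²)/d_k, a_{k+1} = ⌊(a₀ + m_{k+1})/d_{k+1}⌋ (starting m₀ = 0, d₀ = 1), with convergents p_k = a_k·p_{k-1} + p_{k-2}, q_k = a_k·q_{k-1} + q_{k-2} (p₋₁ = 1, q₋₁ = 0):
  k = 0: a₀ = 9; p₀/q₀ = 9/1; p₀² − 82·q₀² = 81 − 82 = -1.
  k = 1: m = 9, d = 1, a = ⌊(9 + 9)/1⌋ = 18; p/q = (18·9 + 1)/(18·1 + 0) = 163/18; p² − 82·q² = 26569 − 26568 = 1.
  The first convergent with p² − 82·q² = 1 gives the fundamental solution (x₁, y₁) = (163, 18).
Step 2: Apply the recurrence (x_{n+1}, y_{n+1}) = (x₁x_n + 82y₁y_n, x₁y_n + y₁x_n) repeatedly.
  From (x_1, y_1) = (163, 18): x_2 = 163·163 + 82·18·18 = 53137; y_2 = 163·18 + 18·163 = 5868.
Step 3: Verify x_2² - 82·y_2² = 2823540769 - 2823540768 = 1 (should be 1). ✓

(x_1, y_1) = (163, 18); (x_2, y_2) = (53137, 5868).


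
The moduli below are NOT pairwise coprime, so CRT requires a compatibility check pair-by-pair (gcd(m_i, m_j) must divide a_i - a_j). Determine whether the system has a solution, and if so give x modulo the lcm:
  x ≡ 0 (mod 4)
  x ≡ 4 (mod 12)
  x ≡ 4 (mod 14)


Moduli 4, 12, 14 are not pairwise coprime, so CRT works modulo lcm(m_i) when all pairwise compatibility conditions hold.
Pairwise compatibility: gcd(m_i, m_j) must divide a_i - a_j for every pair.
Merge one congruence at a time:
  Start: x ≡ 0 (mod 4).
  Combine with x ≡ 4 (mod 12): gcd(4, 12) = 4; 4 - 0 = 4, which IS divisible by 4, so compatible.
    Write x = 0 + 4·t and substitute into x ≡ 4 (mod 12): 4·t ≡ 4 − 0 = 4 (mod 12).
    Divide the congruence (and modulus) by g = 4: 1·t ≡ 1 (mod 3).
    So t ≡ 1 (mod 3).
    Then x = 0 + 4·1 = 4, valid modulo lcm(4, 12) = 12: x ≡ 4 (mod 12).
  Combine with x ≡ 4 (mod 14): gcd(12, 14) = 2; 4 - 4 = 0, which IS divisible by 2, so compatible.
    Write x = 4 + 12·t and substitute into x ≡ 4 (mod 14): 12·t ≡ 4 − 4 = 0 (mod 14).
    Divide the congruence (and modulus) by g = 2: 6·t ≡ 0 (mod 7).
    The inverse of 6 mod 7 is 6 (since 6·6 = 36 = 5·7 + 1), so t ≡ 6·0 = 0 ≡ 0 (mod 7).
    Then x = 4 + 12·0 = 4, valid modulo lcm(12, 14) = 84: x ≡ 4 (mod 84).
Verify: 4 mod 4 = 0, 4 mod 12 = 4, 4 mod 14 = 4.

x ≡ 4 (mod 84).


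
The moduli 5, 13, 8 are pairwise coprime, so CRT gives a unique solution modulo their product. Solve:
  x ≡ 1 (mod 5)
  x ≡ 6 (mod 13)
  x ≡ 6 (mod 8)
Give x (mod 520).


Moduli 5, 13, 8 are pairwise coprime; by CRT there is a unique solution modulo M = 5 · 13 · 8 = 520.
Solve pairwise, accumulating the modulus:
  Start with x ≡ 1 (mod 5).
  Combine with x ≡ 6 (mod 13): since gcd(5, 13) = 1, we get a unique residue mod 65.
    Write x = 1 + 5·t and substitute into x ≡ 6 (mod 13): 5·t ≡ 6 − 1 = 5 (mod 13).
    The inverse of 5 mod 13 is 8 (since 5·8 = 40 = 3·13 + 1), so t ≡ 8·5 = 40 ≡ 1 (mod 13).
    Then x = 1 + 5·1 = 6, valid modulo lcm(5, 13) = 65: x ≡ 6 (mod 65).
  Combine with x ≡ 6 (mod 8): since gcd(65, 8) = 1, we get a unique residue mod 520.
    Write x = 6 + 65·t and substitute into x ≡ 6 (mod 8): 65·t ≡ 6 − 6 = 0 (mod 8).
    Reduce coefficients mod 8: 1·t ≡ 0 (mod 8).
    So t ≡ 0 (mod 8).
    Then x = 6 + 65·0 = 6, valid modulo lcm(65, 8) = 520: x ≡ 6 (mod 520).
Verify: 6 mod 5 = 1 ✓, 6 mod 13 = 6 ✓, 6 mod 8 = 6 ✓.

x ≡ 6 (mod 520).


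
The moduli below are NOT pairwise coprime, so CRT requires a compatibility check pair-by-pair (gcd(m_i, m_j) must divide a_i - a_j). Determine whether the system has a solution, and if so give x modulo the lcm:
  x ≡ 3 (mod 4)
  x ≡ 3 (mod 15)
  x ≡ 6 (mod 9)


Moduli 4, 15, 9 are not pairwise coprime, so CRT works modulo lcm(m_i) when all pairwise compatibility conditions hold.
Pairwise compatibility: gcd(m_i, m_j) must divide a_i - a_j for every pair.
Merge one congruence at a time:
  Start: x ≡ 3 (mod 4).
  Combine with x ≡ 3 (mod 15): gcd(4, 15) = 1; 3 - 3 = 0, which IS divisible by 1, so compatible.
    Write x = 3 + 4·t and substitute into x ≡ 3 (mod 15): 4·t ≡ 3 − 3 = 0 (mod 15).
    The inverse of 4 mod 15 is 4 (since 4·4 = 16 = 1·15 + 1), so t ≡ 4·0 = 0 ≡ 0 (mod 15).
    Then x = 3 + 4·0 = 3, valid modulo lcm(4, 15) = 60: x ≡ 3 (mod 60).
  Combine with x ≡ 6 (mod 9): gcd(60, 9) = 3; 6 - 3 = 3, which IS divisible by 3, so compatible.
    Write x = 3 + 60·t and substitute into x ≡ 6 (mod 9): 60·t ≡ 6 − 3 = 3 (mod 9).
    Divide the congruence (and modulus) by g = 3: 20·t ≡ 1 (mod 3).
    Reduce coefficients mod 3: 2·t ≡ 1 (mod 3).
    The inverse of 2 mod 3 is 2 (since 2·2 = 4 = 1·3 + 1), so t ≡ 2·1 = 2 ≡ 2 (mod 3).
    Then x = 3 + 60·2 = 123, valid modulo lcm(60, 9) = 180: x ≡ 123 (mod 180).
Verify: 123 mod 4 = 3, 123 mod 15 = 3, 123 mod 9 = 6.

x ≡ 123 (mod 180).


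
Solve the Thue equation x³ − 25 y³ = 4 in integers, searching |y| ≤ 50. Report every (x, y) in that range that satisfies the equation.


The equation is x³ - 25y³ = 4. For fixed y, x³ = 25·y³ + 4, so a solution requires the RHS to be a perfect cube.
Strategy: iterate y from -50 to 50, compute RHS = 25·y³ + 4, and check whether it is a (positive or negative) perfect cube.
Check small values of y:
  y = 0: RHS = 4 is not a perfect cube.
  y = 1: RHS = 29 is not a perfect cube.
  y = -1: RHS = -21 is not a perfect cube.
  y = 2: RHS = 204 is not a perfect cube.
  y = -2: RHS = -196 is not a perfect cube.
  y = 3: RHS = 679 is not a perfect cube.
  y = -3: RHS = -671 is not a perfect cube.
Continuing the search up to |y| = 50 finds no solutions either.
No (x, y) in the scanned range satisfies the equation.

No integer solutions with |y| ≤ 50.


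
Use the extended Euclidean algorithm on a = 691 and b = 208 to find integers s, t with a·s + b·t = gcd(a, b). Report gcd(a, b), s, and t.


Euclidean algorithm on (691, 208) — divide until remainder is 0:
  691 = 3 · 208 + 67
  208 = 3 · 67 + 7
  67 = 9 · 7 + 4
  7 = 1 · 4 + 3
  4 = 1 · 3 + 1
  3 = 3 · 1 + 0
gcd(691, 208) = 1.
Track Bezout coefficients alongside the remainders: start with r₀ = 691 = a·1 + b·0 (s = 1, t = 0) and r₁ = 208 = a·0 + b·1 (s = 0, t = 1); each new remainder r_{k+1} = r_{k-1} − q_k·r_k inherits s_{k+1} = s_{k-1} − q_k·s_k, t_{k+1} = t_{k-1} − q_k·t_k, so r_k = a·s_k + b·t_k at every step:
  q = 3: r = 67, s = 1 − 3·0 = 1, t = 0 − 3·1 = -3  (check: 691·1 + 208·(-3) = 67)
  q = 3: r = 7, s = 0 − 3·1 = -3, t = 1 − 3·(-3) = 10  (check: 691·(-3) + 208·10 = 7)
  q = 9: r = 4, s = 1 − 9·(-3) = 28, t = -3 − 9·10 = -93  (check: 691·28 + 208·(-93) = 4)
  q = 1: r = 3, s = -3 − 1·28 = -31, t = 10 − 1·(-93) = 103  (check: 691·(-31) + 208·103 = 3)
  q = 1: r = 1, s = 28 − 1·(-31) = 59, t = -93 − 1·103 = -196  (check: 691·59 + 208·(-196) = 1)
The row with r = 1 (the gcd) gives the Bezout coefficients s = 59, t = -196.
Result: 691 · (59) + 208 · (-196) = 1.

gcd(691, 208) = 1; s = 59, t = -196 (check: 691·59 + 208·(-196) = 1).


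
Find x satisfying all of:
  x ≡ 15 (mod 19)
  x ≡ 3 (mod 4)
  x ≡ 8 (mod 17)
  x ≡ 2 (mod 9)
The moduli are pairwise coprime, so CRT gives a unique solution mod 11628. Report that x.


Product of moduli M = 19 · 4 · 17 · 9 = 11628.
Merge one congruence at a time:
  Start: x ≡ 15 (mod 19).
  Combine with x ≡ 3 (mod 4); new modulus lcm = 76.
    Write x = 15 + 19·t and substitute into x ≡ 3 (mod 4): 19·t ≡ 3 − 15 = -12 (mod 4).
    Reduce coefficients mod 4: 3·t ≡ 0 (mod 4).
    The inverse of 3 mod 4 is 3 (since 3·3 = 9 = 2·4 + 1), so t ≡ 3·0 = 0 ≡ 0 (mod 4).
    Then x = 15 + 19·0 = 15, valid modulo lcm(19, 4) = 76: x ≡ 15 (mod 76).
  Combine with x ≡ 8 (mod 17); new modulus lcm = 1292.
    Write x = 15 + 76·t and substitute into x ≡ 8 (mod 17): 76·t ≡ 8 − 15 = -7 (mod 17).
    Reduce coefficients mod 17: 8·t ≡ 10 (mod 17).
    The inverse of 8 mod 17 is 15 (since 8·15 = 120 = 7·17 + 1), so t ≡ 15·10 = 150 ≡ 14 (mod 17).
    Then x = 15 + 76·14 = 1079, valid modulo lcm(76, 17) = 1292: x ≡ 1079 (mod 1292).
  Combine with x ≡ 2 (mod 9); new modulus lcm = 11628.
    Write x = 1079 + 1292·t and substitute into x ≡ 2 (mod 9): 1292·t ≡ 2 − 1079 = -1077 (mod 9).
    Reduce coefficients mod 9: 5·t ≡ 3 (mod 9).
    The inverse of 5 mod 9 is 2 (since 5·2 = 10 = 1·9 + 1), so t ≡ 2·3 = 6 ≡ 6 (mod 9).
    Then x = 1079 + 1292·6 = 8831, valid modulo lcm(1292, 9) = 11628: x ≡ 8831 (mod 11628).
Verify against each original: 8831 mod 19 = 15, 8831 mod 4 = 3, 8831 mod 17 = 8, 8831 mod 9 = 2.

x ≡ 8831 (mod 11628).


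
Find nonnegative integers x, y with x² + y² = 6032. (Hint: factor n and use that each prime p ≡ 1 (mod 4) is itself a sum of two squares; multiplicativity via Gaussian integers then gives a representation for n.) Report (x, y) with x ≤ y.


Step 1: Factor n = 6032 = 2^4 · 13 · 29.
Step 2: Check the mod-4 condition on each prime factor: 2 = 2 (special); 13 ≡ 1 (mod 4), exponent 1; 29 ≡ 1 (mod 4), exponent 1.
All primes ≡ 3 (mod 4) appear to even exponent (or don't appear), so by the two-squares theorem n IS expressible as a sum of two squares.
Step 3: Build a representation. Group n = k² · m with k = 4 and m = 13 · 29 = 377 (a product of primes ≡ 1 (mod 4)); a representation of m scales to one of n via (k·x)² + (k·y)² = k²(x² + y²). Each prime p ≡ 1 (mod 4) is itself a sum of two squares; find a² by testing p − a² for a perfect square:
  13: 13 − 1² = 12, 13 − 2² = 9 = 3² ⇒ 13 = 2² + 3².
  29: 29 − 1² = 28, 29 − 2² = 25 = 5² ⇒ 29 = 2² + 5².
  Combine using the Brahmagupta–Fibonacci identity (a² + b²)(c² + d²) = (ac − bd)² + (ad + bc)² = (ac + bd)² + (ad − bc)²:
  13 · 29 = 377: from (2² + 3²)(2² + 5²), take (2·2 − 3·5, 2·5 + 3·2) = (4 − 15, 10 + 6) = (-11, 16); dropping signs (only squares matter) gives (11, 16); check 11² + 16² = 121 + 256 = 377 ✓.
  Scale by k = 4: (4·11, 4·16) = (44, 64).
Step 4: Order so x ≤ y and verify: 44² + 64² = 1936 + 4096 = 6032 = n. ✓

n = 6032 = 44² + 64² (one valid representation with x ≤ y).


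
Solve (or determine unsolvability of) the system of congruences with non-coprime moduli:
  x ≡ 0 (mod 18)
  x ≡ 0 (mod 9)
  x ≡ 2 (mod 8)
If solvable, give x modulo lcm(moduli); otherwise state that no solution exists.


Moduli 18, 9, 8 are not pairwise coprime, so CRT works modulo lcm(m_i) when all pairwise compatibility conditions hold.
Pairwise compatibility: gcd(m_i, m_j) must divide a_i - a_j for every pair.
Merge one congruence at a time:
  Start: x ≡ 0 (mod 18).
  Combine with x ≡ 0 (mod 9): gcd(18, 9) = 9; 0 - 0 = 0, which IS divisible by 9, so compatible.
    Write x = 0 + 18·t and substitute into x ≡ 0 (mod 9): 18·t ≡ 0 − 0 = 0 (mod 9).
    Divide the congruence (and modulus) by g = 9: 2·t ≡ 0 (mod 1).
    Modulo 1 every t works; take t = 0.
    Then x = 0 + 18·0 = 0, valid modulo lcm(18, 9) = 18: x ≡ 0 (mod 18).
  Combine with x ≡ 2 (mod 8): gcd(18, 8) = 2; 2 - 0 = 2, which IS divisible by 2, so compatible.
    Write x = 0 + 18·t and substitute into x ≡ 2 (mod 8): 18·t ≡ 2 − 0 = 2 (mod 8).
    Divide the congruence (and modulus) by g = 2: 9·t ≡ 1 (mod 4).
    Reduce coefficients mod 4: 1·t ≡ 1 (mod 4).
    So t ≡ 1 (mod 4).
    Then x = 0 + 18·1 = 18, valid modulo lcm(18, 8) = 72: x ≡ 18 (mod 72).
Verify: 18 mod 18 = 0, 18 mod 9 = 0, 18 mod 8 = 2.

x ≡ 18 (mod 72).


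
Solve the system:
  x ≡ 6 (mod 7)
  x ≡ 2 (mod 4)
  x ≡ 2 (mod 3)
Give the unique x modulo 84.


Moduli 7, 4, 3 are pairwise coprime; by CRT there is a unique solution modulo M = 7 · 4 · 3 = 84.
Solve pairwise, accumulating the modulus:
  Start with x ≡ 6 (mod 7).
  Combine with x ≡ 2 (mod 4): since gcd(7, 4) = 1, we get a unique residue mod 28.
    Write x = 6 + 7·t and substitute into x ≡ 2 (mod 4): 7·t ≡ 2 − 6 = -4 (mod 4).
    Reduce coefficients mod 4: 3·t ≡ 0 (mod 4).
    The inverse of 3 mod 4 is 3 (since 3·3 = 9 = 2·4 + 1), so t ≡ 3·0 = 0 ≡ 0 (mod 4).
    Then x = 6 + 7·0 = 6, valid modulo lcm(7, 4) = 28: x ≡ 6 (mod 28).
  Combine with x ≡ 2 (mod 3): since gcd(28, 3) = 1, we get a unique residue mod 84.
    Write x = 6 + 28·t and substitute into x ≡ 2 (mod 3): 28·t ≡ 2 − 6 = -4 (mod 3).
    Reduce coefficients mod 3: 1·t ≡ 2 (mod 3).
    So t ≡ 2 (mod 3).
    Then x = 6 + 28·2 = 62, valid modulo lcm(28, 3) = 84: x ≡ 62 (mod 84).
Verify: 62 mod 7 = 6 ✓, 62 mod 4 = 2 ✓, 62 mod 3 = 2 ✓.

x ≡ 62 (mod 84).


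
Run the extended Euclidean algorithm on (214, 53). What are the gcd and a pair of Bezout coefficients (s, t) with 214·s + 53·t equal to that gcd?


Euclidean algorithm on (214, 53) — divide until remainder is 0:
  214 = 4 · 53 + 2
  53 = 26 · 2 + 1
  2 = 2 · 1 + 0
gcd(214, 53) = 1.
Track Bezout coefficients alongside the remainders: start with r₀ = 214 = a·1 + b·0 (s = 1, t = 0) and r₁ = 53 = a·0 + b·1 (s = 0, t = 1); each new remainder r_{k+1} = r_{k-1} − q_k·r_k inherits s_{k+1} = s_{k-1} − q_k·s_k, t_{k+1} = t_{k-1} − q_k·t_k, so r_k = a·s_k + b·t_k at every step:
  q = 4: r = 2, s = 1 − 4·0 = 1, t = 0 − 4·1 = -4  (check: 214·1 + 53·(-4) = 2)
  q = 26: r = 1, s = 0 − 26·1 = -26, t = 1 − 26·(-4) = 105  (check: 214·(-26) + 53·105 = 1)
The row with r = 1 (the gcd) gives the Bezout coefficients s = -26, t = 105.
Result: 214 · (-26) + 53 · (105) = 1.

gcd(214, 53) = 1; s = -26, t = 105 (check: 214·(-26) + 53·105 = 1).


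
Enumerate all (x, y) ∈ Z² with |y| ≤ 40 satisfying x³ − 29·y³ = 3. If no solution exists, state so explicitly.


The equation is x³ - 29y³ = 3. For fixed y, x³ = 29·y³ + 3, so a solution requires the RHS to be a perfect cube.
Strategy: iterate y from -40 to 40, compute RHS = 29·y³ + 3, and check whether it is a (positive or negative) perfect cube.
Check small values of y:
  y = 0: RHS = 3 is not a perfect cube.
  y = 1: RHS = 32 is not a perfect cube.
  y = -1: RHS = -26 is not a perfect cube.
  y = 2: RHS = 235 is not a perfect cube.
  y = -2: RHS = -229 is not a perfect cube.
  y = 3: RHS = 786 is not a perfect cube.
  y = -3: RHS = -780 is not a perfect cube.
Continuing the search up to |y| = 40 finds no solutions either.
No (x, y) in the scanned range satisfies the equation.

No integer solutions with |y| ≤ 40.


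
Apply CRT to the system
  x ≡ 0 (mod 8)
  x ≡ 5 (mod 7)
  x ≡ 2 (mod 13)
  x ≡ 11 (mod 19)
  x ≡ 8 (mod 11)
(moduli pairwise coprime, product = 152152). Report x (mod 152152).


Product of moduli M = 8 · 7 · 13 · 19 · 11 = 152152.
Merge one congruence at a time:
  Start: x ≡ 0 (mod 8).
  Combine with x ≡ 5 (mod 7); new modulus lcm = 56.
    Write x = 0 + 8·t and substitute into x ≡ 5 (mod 7): 8·t ≡ 5 − 0 = 5 (mod 7).
    Reduce coefficients mod 7: 1·t ≡ 5 (mod 7).
    So t ≡ 5 (mod 7).
    Then x = 0 + 8·5 = 40, valid modulo lcm(8, 7) = 56: x ≡ 40 (mod 56).
  Combine with x ≡ 2 (mod 13); new modulus lcm = 728.
    Write x = 40 + 56·t and substitute into x ≡ 2 (mod 13): 56·t ≡ 2 − 40 = -38 (mod 13).
    Reduce coefficients mod 13: 4·t ≡ 1 (mod 13).
    The inverse of 4 mod 13 is 10 (since 4·10 = 40 = 3·13 + 1), so t ≡ 10·1 = 10 ≡ 10 (mod 13).
    Then x = 40 + 56·10 = 600, valid modulo lcm(56, 13) = 728: x ≡ 600 (mod 728).
  Combine with x ≡ 11 (mod 19); new modulus lcm = 13832.
    Write x = 600 + 728·t and substitute into x ≡ 11 (mod 19): 728·t ≡ 11 − 600 = -589 (mod 19).
    Reduce coefficients mod 19: 6·t ≡ 0 (mod 19).
    The inverse of 6 mod 19 is 16 (since 6·16 = 96 = 5·19 + 1), so t ≡ 16·0 = 0 ≡ 0 (mod 19).
    Then x = 600 + 728·0 = 600, valid modulo lcm(728, 19) = 13832: x ≡ 600 (mod 13832).
  Combine with x ≡ 8 (mod 11); new modulus lcm = 152152.
    Write x = 600 + 13832·t and substitute into x ≡ 8 (mod 11): 13832·t ≡ 8 − 600 = -592 (mod 11).
    Reduce coefficients mod 11: 5·t ≡ 2 (mod 11).
    The inverse of 5 mod 11 is 9 (since 5·9 = 45 = 4·11 + 1), so t ≡ 9·2 = 18 ≡ 7 (mod 11).
    Then x = 600 + 13832·7 = 97424, valid modulo lcm(13832, 11) = 152152: x ≡ 97424 (mod 152152).
Verify against each original: 97424 mod 8 = 0, 97424 mod 7 = 5, 97424 mod 13 = 2, 97424 mod 19 = 11, 97424 mod 11 = 8.

x ≡ 97424 (mod 152152).


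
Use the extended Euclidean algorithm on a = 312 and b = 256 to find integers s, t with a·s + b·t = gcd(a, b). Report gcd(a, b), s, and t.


Euclidean algorithm on (312, 256) — divide until remainder is 0:
  312 = 1 · 256 + 56
  256 = 4 · 56 + 32
  56 = 1 · 32 + 24
  32 = 1 · 24 + 8
  24 = 3 · 8 + 0
gcd(312, 256) = 8.
Track Bezout coefficients alongside the remainders: start with r₀ = 312 = a·1 + b·0 (s = 1, t = 0) and r₁ = 256 = a·0 + b·1 (s = 0, t = 1); each new remainder r_{k+1} = r_{k-1} − q_k·r_k inherits s_{k+1} = s_{k-1} − q_k·s_k, t_{k+1} = t_{k-1} − q_k·t_k, so r_k = a·s_k + b·t_k at every step:
  q = 1: r = 56, s = 1 − 1·0 = 1, t = 0 − 1·1 = -1  (check: 312·1 + 256·(-1) = 56)
  q = 4: r = 32, s = 0 − 4·1 = -4, t = 1 − 4·(-1) = 5  (check: 312·(-4) + 256·5 = 32)
  q = 1: r = 24, s = 1 − 1·(-4) = 5, t = -1 − 1·5 = -6  (check: 312·5 + 256·(-6) = 24)
  q = 1: r = 8, s = -4 − 1·5 = -9, t = 5 − 1·(-6) = 11  (check: 312·(-9) + 256·11 = 8)
The row with r = 8 (the gcd) gives the Bezout coefficients s = -9, t = 11.
Result: 312 · (-9) + 256 · (11) = 8.

gcd(312, 256) = 8; s = -9, t = 11 (check: 312·(-9) + 256·11 = 8).


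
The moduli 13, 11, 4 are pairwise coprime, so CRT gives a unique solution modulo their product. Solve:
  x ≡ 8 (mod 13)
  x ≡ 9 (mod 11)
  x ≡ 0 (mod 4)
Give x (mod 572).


Moduli 13, 11, 4 are pairwise coprime; by CRT there is a unique solution modulo M = 13 · 11 · 4 = 572.
Solve pairwise, accumulating the modulus:
  Start with x ≡ 8 (mod 13).
  Combine with x ≡ 9 (mod 11): since gcd(13, 11) = 1, we get a unique residue mod 143.
    Write x = 8 + 13·t and substitute into x ≡ 9 (mod 11): 13·t ≡ 9 − 8 = 1 (mod 11).
    Reduce coefficients mod 11: 2·t ≡ 1 (mod 11).
    The inverse of 2 mod 11 is 6 (since 2·6 = 12 = 1·11 + 1), so t ≡ 6·1 = 6 ≡ 6 (mod 11).
    Then x = 8 + 13·6 = 86, valid modulo lcm(13, 11) = 143: x ≡ 86 (mod 143).
  Combine with x ≡ 0 (mod 4): since gcd(143, 4) = 1, we get a unique residue mod 572.
    Write x = 86 + 143·t and substitute into x ≡ 0 (mod 4): 143·t ≡ 0 − 86 = -86 (mod 4).
    Reduce coefficients mod 4: 3·t ≡ 2 (mod 4).
    The inverse of 3 mod 4 is 3 (since 3·3 = 9 = 2·4 + 1), so t ≡ 3·2 = 6 ≡ 2 (mod 4).
    Then x = 86 + 143·2 = 372, valid modulo lcm(143, 4) = 572: x ≡ 372 (mod 572).
Verify: 372 mod 13 = 8 ✓, 372 mod 11 = 9 ✓, 372 mod 4 = 0 ✓.

x ≡ 372 (mod 572).


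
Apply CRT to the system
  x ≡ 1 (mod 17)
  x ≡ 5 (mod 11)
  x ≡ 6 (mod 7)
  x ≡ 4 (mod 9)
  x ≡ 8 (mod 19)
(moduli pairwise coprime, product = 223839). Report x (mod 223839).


Product of moduli M = 17 · 11 · 7 · 9 · 19 = 223839.
Merge one congruence at a time:
  Start: x ≡ 1 (mod 17).
  Combine with x ≡ 5 (mod 11); new modulus lcm = 187.
    Write x = 1 + 17·t and substitute into x ≡ 5 (mod 11): 17·t ≡ 5 − 1 = 4 (mod 11).
    Reduce coefficients mod 11: 6·t ≡ 4 (mod 11).
    The inverse of 6 mod 11 is 2 (since 6·2 = 12 = 1·11 + 1), so t ≡ 2·4 = 8 ≡ 8 (mod 11).
    Then x = 1 + 17·8 = 137, valid modulo lcm(17, 11) = 187: x ≡ 137 (mod 187).
  Combine with x ≡ 6 (mod 7); new modulus lcm = 1309.
    Write x = 137 + 187·t and substitute into x ≡ 6 (mod 7): 187·t ≡ 6 − 137 = -131 (mod 7).
    Reduce coefficients mod 7: 5·t ≡ 2 (mod 7).
    The inverse of 5 mod 7 is 3 (since 5·3 = 15 = 2·7 + 1), so t ≡ 3·2 = 6 ≡ 6 (mod 7).
    Then x = 137 + 187·6 = 1259, valid modulo lcm(187, 7) = 1309: x ≡ 1259 (mod 1309).
  Combine with x ≡ 4 (mod 9); new modulus lcm = 11781.
    Write x = 1259 + 1309·t and substitute into x ≡ 4 (mod 9): 1309·t ≡ 4 − 1259 = -1255 (mod 9).
    Reduce coefficients mod 9: 4·t ≡ 5 (mod 9).
    The inverse of 4 mod 9 is 7 (since 4·7 = 28 = 3·9 + 1), so t ≡ 7·5 = 35 ≡ 8 (mod 9).
    Then x = 1259 + 1309·8 = 11731, valid modulo lcm(1309, 9) = 11781: x ≡ 11731 (mod 11781).
  Combine with x ≡ 8 (mod 19); new modulus lcm = 223839.
    Write x = 11731 + 11781·t and substitute into x ≡ 8 (mod 19): 11781·t ≡ 8 − 11731 = -11723 (mod 19).
    Reduce coefficients mod 19: 1·t ≡ 0 (mod 19).
    So t ≡ 0 (mod 19).
    Then x = 11731 + 11781·0 = 11731, valid modulo lcm(11781, 19) = 223839: x ≡ 11731 (mod 223839).
Verify against each original: 11731 mod 17 = 1, 11731 mod 11 = 5, 11731 mod 7 = 6, 11731 mod 9 = 4, 11731 mod 19 = 8.

x ≡ 11731 (mod 223839).


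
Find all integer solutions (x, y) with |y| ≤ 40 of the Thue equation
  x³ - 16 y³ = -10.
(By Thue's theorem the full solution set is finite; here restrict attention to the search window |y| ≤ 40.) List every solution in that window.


The equation is x³ - 16y³ = -10. For fixed y, x³ = 16·y³ − 10, so a solution requires the RHS to be a perfect cube.
Strategy: iterate y from -40 to 40, compute RHS = 16·y³ − 10, and check whether it is a (positive or negative) perfect cube.
Check small values of y:
  y = 0: RHS = -10 is not a perfect cube.
  y = 1: RHS = 6 is not a perfect cube.
  y = -1: RHS = -26 is not a perfect cube.
  y = 2: RHS = 118 is not a perfect cube.
  y = -2: RHS = -138 is not a perfect cube.
  y = 3: RHS = 422 is not a perfect cube.
  y = -3: RHS = -442 is not a perfect cube.
Continuing the search up to |y| = 40 finds no solutions either.
No (x, y) in the scanned range satisfies the equation.

No integer solutions with |y| ≤ 40.


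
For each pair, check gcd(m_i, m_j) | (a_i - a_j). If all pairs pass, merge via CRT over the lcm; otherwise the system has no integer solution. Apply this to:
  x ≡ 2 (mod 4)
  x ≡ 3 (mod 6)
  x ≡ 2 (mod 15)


Moduli 4, 6, 15 are not pairwise coprime, so CRT works modulo lcm(m_i) when all pairwise compatibility conditions hold.
Pairwise compatibility: gcd(m_i, m_j) must divide a_i - a_j for every pair.
Merge one congruence at a time:
  Start: x ≡ 2 (mod 4).
  Combine with x ≡ 3 (mod 6): gcd(4, 6) = 2, and 3 - 2 = 1 is NOT divisible by 2.
    ⇒ system is inconsistent (no integer solution).

No solution (the system is inconsistent).


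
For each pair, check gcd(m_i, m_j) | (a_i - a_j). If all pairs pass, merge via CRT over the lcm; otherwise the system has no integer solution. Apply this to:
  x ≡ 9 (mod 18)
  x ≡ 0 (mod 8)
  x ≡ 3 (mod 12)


Moduli 18, 8, 12 are not pairwise coprime, so CRT works modulo lcm(m_i) when all pairwise compatibility conditions hold.
Pairwise compatibility: gcd(m_i, m_j) must divide a_i - a_j for every pair.
Merge one congruence at a time:
  Start: x ≡ 9 (mod 18).
  Combine with x ≡ 0 (mod 8): gcd(18, 8) = 2, and 0 - 9 = -9 is NOT divisible by 2.
    ⇒ system is inconsistent (no integer solution).

No solution (the system is inconsistent).


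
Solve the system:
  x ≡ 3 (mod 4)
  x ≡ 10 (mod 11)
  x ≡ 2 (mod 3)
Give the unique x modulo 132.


Moduli 4, 11, 3 are pairwise coprime; by CRT there is a unique solution modulo M = 4 · 11 · 3 = 132.
Solve pairwise, accumulating the modulus:
  Start with x ≡ 3 (mod 4).
  Combine with x ≡ 10 (mod 11): since gcd(4, 11) = 1, we get a unique residue mod 44.
    Write x = 3 + 4·t and substitute into x ≡ 10 (mod 11): 4·t ≡ 10 − 3 = 7 (mod 11).
    The inverse of 4 mod 11 is 3 (since 4·3 = 12 = 1·11 + 1), so t ≡ 3·7 = 21 ≡ 10 (mod 11).
    Then x = 3 + 4·10 = 43, valid modulo lcm(4, 11) = 44: x ≡ 43 (mod 44).
  Combine with x ≡ 2 (mod 3): since gcd(44, 3) = 1, we get a unique residue mod 132.
    Write x = 43 + 44·t and substitute into x ≡ 2 (mod 3): 44·t ≡ 2 − 43 = -41 (mod 3).
    Reduce coefficients mod 3: 2·t ≡ 1 (mod 3).
    The inverse of 2 mod 3 is 2 (since 2·2 = 4 = 1·3 + 1), so t ≡ 2·1 = 2 ≡ 2 (mod 3).
    Then x = 43 + 44·2 = 131, valid modulo lcm(44, 3) = 132: x ≡ 131 (mod 132).
Verify: 131 mod 4 = 3 ✓, 131 mod 11 = 10 ✓, 131 mod 3 = 2 ✓.

x ≡ 131 (mod 132).
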